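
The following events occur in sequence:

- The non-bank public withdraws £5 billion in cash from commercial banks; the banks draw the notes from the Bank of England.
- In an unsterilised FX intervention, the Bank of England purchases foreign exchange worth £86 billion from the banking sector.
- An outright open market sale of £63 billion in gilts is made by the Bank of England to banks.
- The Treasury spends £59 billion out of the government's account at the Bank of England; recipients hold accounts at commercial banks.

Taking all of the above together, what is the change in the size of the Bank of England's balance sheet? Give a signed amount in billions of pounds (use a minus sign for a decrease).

+£23 billion

Bank of England balance sheet:
  Assets:      Securities −£63B, Foreign assets +£86B
  Liabilities: Bank reserves +£77B, Currency in circulation +£5B, Government deposits −£59B
Commercial banking system:
  Assets:      Reserves at CB +£77B, Securities +£63B, Foreign assets −£86B
  Liabilities: Checkable deposits +£54B
Change in total Bank of England assets = +£23 billion.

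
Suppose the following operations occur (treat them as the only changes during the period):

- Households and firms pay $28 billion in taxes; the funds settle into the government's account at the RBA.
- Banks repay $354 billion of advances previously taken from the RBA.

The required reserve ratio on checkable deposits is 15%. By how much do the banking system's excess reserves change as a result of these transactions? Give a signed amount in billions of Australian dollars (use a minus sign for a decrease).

-$377.8 billion

Government account inflow $28 billion: reserves −$28B, deposits −$28B.
Discount-window repayment $354 billion: reserves −$354B, deposits 0.
Totals: Δreserves = −$382B, Δdeposits = −$28B.
Δrequired reserves = 15% × −$28B = −$4.2B.
Δexcess reserves = Δreserves − Δrequired = −$382B − (−$4.2B) = -$377.8 billion.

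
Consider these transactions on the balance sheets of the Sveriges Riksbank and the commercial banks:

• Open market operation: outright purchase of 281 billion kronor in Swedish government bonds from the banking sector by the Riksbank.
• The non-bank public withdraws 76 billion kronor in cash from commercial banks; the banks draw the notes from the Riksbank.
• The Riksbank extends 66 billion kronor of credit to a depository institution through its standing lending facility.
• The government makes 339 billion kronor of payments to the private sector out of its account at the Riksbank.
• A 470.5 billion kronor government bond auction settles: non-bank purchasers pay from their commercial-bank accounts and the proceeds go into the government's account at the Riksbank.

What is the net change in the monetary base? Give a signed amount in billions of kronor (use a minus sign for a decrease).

Riksbank balance sheet:
  Assets:      Securities +281B, Loans to banks +66B
  Liabilities: Bank reserves +139.5B, Currency in circulation +76B, Government deposits +131.5B
Commercial banking system:
  Assets:      Reserves at CB +139.5B, Securities −281B
  Liabilities: Checkable deposits −207.5B, Borrowings from CB +66B
Monetary base = currency + reserves: +76B + (+139.5B) = +215.5 billion.

+215.5 billion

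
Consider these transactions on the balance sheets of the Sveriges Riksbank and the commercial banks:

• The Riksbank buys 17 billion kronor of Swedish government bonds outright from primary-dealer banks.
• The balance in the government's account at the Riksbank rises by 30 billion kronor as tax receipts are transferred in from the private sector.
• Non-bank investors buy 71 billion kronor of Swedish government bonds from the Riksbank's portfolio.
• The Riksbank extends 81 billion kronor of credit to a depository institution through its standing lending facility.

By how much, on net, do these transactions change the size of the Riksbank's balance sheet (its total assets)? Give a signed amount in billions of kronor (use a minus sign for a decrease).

OMO purchase (from banks) 17 billion kronor: a Riksbank asset is acquired → +17B.
Government account inflow 30 billion kronor: only the composition of liabilities changes → 0.
Asset sale (to non-banks) 71 billion kronor: a Riksbank asset is shed → −71B.
Discount-window loan 81 billion kronor: a Riksbank asset is acquired → +81B.
Net: 17 + 0 − 71 + 81 = +27 billion.

+27 billion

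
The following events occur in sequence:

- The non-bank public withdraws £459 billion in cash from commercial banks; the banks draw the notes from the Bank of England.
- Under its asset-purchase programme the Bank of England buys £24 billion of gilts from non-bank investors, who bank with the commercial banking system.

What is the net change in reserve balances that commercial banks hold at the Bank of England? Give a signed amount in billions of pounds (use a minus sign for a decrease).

-£435 billion

Bank of England balance sheet:
  Assets:      Securities +£24B
  Liabilities: Bank reserves −£435B, Currency in circulation +£459B
So the change in reserve balances that commercial banks hold at the Bank of England is -£435 billion.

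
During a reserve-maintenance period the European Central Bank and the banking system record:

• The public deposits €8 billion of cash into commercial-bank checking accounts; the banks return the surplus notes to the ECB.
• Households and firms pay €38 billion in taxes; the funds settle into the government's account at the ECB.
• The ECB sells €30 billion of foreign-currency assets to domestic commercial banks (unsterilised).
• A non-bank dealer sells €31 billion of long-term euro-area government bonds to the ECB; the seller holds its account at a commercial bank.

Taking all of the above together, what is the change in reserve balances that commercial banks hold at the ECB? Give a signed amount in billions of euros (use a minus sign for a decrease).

-€29 billion

ECB balance sheet:
  Assets:      Securities +€31B, Foreign assets −€30B
  Liabilities: Bank reserves −€29B, Currency in circulation −€8B, Government deposits +€38B
Commercial banking system:
  Assets:      Reserves at CB −€29B, Foreign assets +€30B
  Liabilities: Checkable deposits +€1B
So the change in reserve balances that commercial banks hold at the ECB is -€29 billion.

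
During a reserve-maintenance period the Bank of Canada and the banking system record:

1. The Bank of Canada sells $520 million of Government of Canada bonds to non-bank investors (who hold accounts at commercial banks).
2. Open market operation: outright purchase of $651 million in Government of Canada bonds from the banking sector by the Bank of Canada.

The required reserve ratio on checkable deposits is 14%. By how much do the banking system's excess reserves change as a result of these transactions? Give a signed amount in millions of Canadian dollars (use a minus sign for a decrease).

Asset sale (to non-banks) $520 million: reserves −$520M, deposits −$520M.
OMO purchase (from banks) $651 million: reserves +$651M, deposits 0.
Totals: Δreserves = +$131M, Δdeposits = −$520M.
Δrequired reserves = 14% × −$520M = −$72.8M.
Δexcess reserves = Δreserves − Δrequired = +$131M − (−$72.8M) = +$203.8 million.

+$203.8 million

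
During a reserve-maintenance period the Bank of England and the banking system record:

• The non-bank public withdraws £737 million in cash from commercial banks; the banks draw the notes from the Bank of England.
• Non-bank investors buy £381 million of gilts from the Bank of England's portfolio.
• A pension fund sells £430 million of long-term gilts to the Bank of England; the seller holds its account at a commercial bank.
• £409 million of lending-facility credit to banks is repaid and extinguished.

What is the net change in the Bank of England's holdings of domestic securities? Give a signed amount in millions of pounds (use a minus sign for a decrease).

+£49 million

Bank of England balance sheet:
  Assets:      Securities +£49M, Loans to banks −£409M
  Liabilities: Bank reserves −£1097M, Currency in circulation +£737M
So the change in the Bank of England's holdings of domestic securities is +£49 million.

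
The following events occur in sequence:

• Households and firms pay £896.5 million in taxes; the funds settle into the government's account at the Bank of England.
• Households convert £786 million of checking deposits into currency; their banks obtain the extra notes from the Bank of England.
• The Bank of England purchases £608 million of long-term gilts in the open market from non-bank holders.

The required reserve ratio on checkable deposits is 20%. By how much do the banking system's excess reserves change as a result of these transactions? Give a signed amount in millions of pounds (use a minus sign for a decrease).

Government account inflow £896.5 million: reserves −£896.5M, deposits −£896.5M.
Currency withdrawal £786 million: reserves −£786M, deposits −£786M.
Asset purchase (from non-banks) £608 million: reserves +£608M, deposits +£608M.
Totals: Δreserves = −£1074.5M, Δdeposits = −£1074.5M.
Δrequired reserves = 20% × −£1074.5M = −£214.9M.
Δexcess reserves = Δreserves − Δrequired = −£1074.5M − (−£214.9M) = -£859.6 million.

-£859.6 million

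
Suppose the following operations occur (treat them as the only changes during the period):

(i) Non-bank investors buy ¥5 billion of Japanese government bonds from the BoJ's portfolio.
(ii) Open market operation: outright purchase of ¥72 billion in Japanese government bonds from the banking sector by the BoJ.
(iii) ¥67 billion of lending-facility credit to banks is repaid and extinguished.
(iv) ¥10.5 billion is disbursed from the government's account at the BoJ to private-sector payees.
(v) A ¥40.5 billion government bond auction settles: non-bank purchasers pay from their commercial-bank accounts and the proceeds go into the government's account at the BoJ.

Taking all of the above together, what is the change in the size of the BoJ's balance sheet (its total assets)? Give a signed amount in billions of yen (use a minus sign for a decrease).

¥0 (no change)

Asset sale (to non-banks) ¥5 billion: a BoJ asset is shed → −¥5B.
OMO purchase (from banks) ¥72 billion: a BoJ asset is acquired → +¥72B.
Discount-window repayment ¥67 billion: a BoJ asset is shed → −¥67B.
Government spending ¥10.5 billion: only the composition of liabilities changes → 0.
Government account inflow ¥40.5 billion: only the composition of liabilities changes → 0.
Net: −5 + 72 − 67 + 0 + 0 = ¥0 (no change).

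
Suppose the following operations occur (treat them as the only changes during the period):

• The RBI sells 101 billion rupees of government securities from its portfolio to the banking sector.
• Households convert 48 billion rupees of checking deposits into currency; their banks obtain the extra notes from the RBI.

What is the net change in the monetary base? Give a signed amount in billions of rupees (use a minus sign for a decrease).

-101 billion

OMO sale (to banks) 101 billion rupees: RBI balance sheet contracts → −101B.
Currency withdrawal 48 billion rupees: just a shift between currency and reserves — both are base money → 0.
Net: −101 + 0 = -101 billion.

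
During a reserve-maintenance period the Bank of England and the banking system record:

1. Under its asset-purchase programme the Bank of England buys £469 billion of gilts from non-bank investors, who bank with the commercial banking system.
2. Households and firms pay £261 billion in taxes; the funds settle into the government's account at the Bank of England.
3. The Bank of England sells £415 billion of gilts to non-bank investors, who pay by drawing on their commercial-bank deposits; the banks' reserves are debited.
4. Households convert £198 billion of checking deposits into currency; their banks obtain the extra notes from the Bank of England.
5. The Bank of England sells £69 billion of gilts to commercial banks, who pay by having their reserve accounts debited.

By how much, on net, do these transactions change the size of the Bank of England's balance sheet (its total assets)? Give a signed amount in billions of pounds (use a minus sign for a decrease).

-£15 billion

Bank of England balance sheet:
  Assets:      Securities −£15B
  Liabilities: Bank reserves −£474B, Currency in circulation +£198B, Government deposits +£261B
Change in total Bank of England assets = -£15 billion.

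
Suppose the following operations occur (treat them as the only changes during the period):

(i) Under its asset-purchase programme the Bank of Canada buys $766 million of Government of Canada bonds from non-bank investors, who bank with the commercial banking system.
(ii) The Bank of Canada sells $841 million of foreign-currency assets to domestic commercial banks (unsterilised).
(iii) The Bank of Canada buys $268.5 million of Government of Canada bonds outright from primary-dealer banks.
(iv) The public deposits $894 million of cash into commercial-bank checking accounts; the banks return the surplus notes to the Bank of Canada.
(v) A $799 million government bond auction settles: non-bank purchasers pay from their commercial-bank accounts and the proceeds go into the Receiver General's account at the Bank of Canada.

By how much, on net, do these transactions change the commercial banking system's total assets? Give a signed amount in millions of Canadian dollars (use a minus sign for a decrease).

Asset purchase (from non-banks) $766 million: bank balance sheets expand → +$766M.
FX sale $841 million: just an asset swap on bank balance sheets → 0.
OMO purchase (from banks) $268.5 million: just an asset swap on bank balance sheets → 0.
Currency deposit $894 million: bank balance sheets expand → +$894M.
Government account inflow $799 million: bank balance sheets shrink → −$799M.
Net: 766 + 0 + 0 + 894 − 799 = +$861 million.

+$861 million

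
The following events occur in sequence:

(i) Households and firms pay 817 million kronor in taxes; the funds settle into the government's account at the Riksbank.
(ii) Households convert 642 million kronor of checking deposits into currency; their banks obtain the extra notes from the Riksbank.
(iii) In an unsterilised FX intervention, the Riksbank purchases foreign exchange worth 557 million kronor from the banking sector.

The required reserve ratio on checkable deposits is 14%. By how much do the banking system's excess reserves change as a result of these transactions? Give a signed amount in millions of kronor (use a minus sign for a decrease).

-697.74 million

Government account inflow 817 million kronor: reserves −817M, deposits −817M.
Currency withdrawal 642 million kronor: reserves −642M, deposits −642M.
FX purchase 557 million kronor: reserves +557M, deposits 0.
Totals: Δreserves = −902M, Δdeposits = −1459M.
Δrequired reserves = 14% × −1459M = −204.26M.
Δexcess reserves = Δreserves − Δrequired = −902M − (−204.26M) = -697.74 million.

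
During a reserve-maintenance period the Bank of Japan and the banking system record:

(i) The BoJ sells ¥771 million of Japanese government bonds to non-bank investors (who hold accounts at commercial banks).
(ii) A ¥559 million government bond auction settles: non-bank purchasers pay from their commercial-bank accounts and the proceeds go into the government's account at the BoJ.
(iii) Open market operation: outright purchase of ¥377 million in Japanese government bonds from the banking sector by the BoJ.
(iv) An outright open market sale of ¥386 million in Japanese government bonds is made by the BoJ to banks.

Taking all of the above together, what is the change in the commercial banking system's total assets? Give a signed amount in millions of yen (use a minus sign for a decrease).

Asset sale (to non-banks) ¥771 million: bank balance sheets shrink → −¥771M.
Government account inflow ¥559 million: bank balance sheets shrink → −¥559M.
OMO purchase (from banks) ¥377 million: just an asset swap on bank balance sheets → 0.
OMO sale (to banks) ¥386 million: just an asset swap on bank balance sheets → 0.
Net: −771 − 559 + 0 + 0 = -¥1330 million.

-¥1330 million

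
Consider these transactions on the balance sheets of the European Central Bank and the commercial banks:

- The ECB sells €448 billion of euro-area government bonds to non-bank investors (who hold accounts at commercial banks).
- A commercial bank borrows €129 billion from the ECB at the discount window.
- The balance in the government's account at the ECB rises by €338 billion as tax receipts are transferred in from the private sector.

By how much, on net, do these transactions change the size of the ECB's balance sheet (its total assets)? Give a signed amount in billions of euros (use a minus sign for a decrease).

-€319 billion

Asset sale (to non-banks) €448 billion: an ECB asset is shed → −€448B.
Discount-window loan €129 billion: an ECB asset is acquired → +€129B.
Government account inflow €338 billion: only the composition of liabilities changes → 0.
Net: −448 + 129 + 0 = -€319 billion.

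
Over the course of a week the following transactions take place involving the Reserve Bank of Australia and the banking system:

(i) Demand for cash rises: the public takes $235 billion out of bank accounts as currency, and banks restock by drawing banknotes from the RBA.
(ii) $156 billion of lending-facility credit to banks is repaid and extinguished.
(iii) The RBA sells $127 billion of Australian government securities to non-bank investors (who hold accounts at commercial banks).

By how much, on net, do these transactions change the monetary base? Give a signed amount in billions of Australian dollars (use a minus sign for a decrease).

Currency withdrawal $235 billion: just a shift between currency and reserves — both are base money → 0.
Discount-window repayment $156 billion: RBA balance sheet contracts → −$156B.
Asset sale (to non-banks) $127 billion: RBA balance sheet contracts → −$127B.
Net: 0 − 156 − 127 = -$283 billion.

-$283 billion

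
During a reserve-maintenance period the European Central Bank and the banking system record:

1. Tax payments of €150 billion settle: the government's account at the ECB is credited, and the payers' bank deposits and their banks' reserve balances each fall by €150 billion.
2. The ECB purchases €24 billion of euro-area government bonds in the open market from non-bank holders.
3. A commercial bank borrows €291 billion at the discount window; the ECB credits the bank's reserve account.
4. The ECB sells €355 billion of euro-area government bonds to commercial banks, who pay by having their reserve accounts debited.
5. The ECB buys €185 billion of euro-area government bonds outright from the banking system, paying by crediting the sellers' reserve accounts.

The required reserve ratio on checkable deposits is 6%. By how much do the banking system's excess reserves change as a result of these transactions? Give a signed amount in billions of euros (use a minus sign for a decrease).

+€2.56 billion

Government account inflow €150 billion: reserves −€150B, deposits −€150B.
Asset purchase (from non-banks) €24 billion: reserves +€24B, deposits +€24B.
Discount-window loan €291 billion: reserves +€291B, deposits 0.
OMO sale (to banks) €355 billion: reserves −€355B, deposits 0.
OMO purchase (from banks) €185 billion: reserves +€185B, deposits 0.
Totals: Δreserves = −€5B, Δdeposits = −€126B.
Δrequired reserves = 6% × −€126B = −€7.56B.
Δexcess reserves = Δreserves − Δrequired = −€5B − (−€7.56B) = +€2.56 billion.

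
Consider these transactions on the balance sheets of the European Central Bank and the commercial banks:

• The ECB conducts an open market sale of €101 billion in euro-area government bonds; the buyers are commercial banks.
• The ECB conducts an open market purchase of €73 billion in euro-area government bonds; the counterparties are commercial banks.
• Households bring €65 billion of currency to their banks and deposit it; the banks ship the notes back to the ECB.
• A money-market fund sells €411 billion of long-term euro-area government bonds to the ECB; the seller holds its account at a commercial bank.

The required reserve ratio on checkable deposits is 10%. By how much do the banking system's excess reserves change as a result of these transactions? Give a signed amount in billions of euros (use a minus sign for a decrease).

+€400.4 billion

OMO sale (to banks) €101 billion: reserves −€101B, deposits 0.
OMO purchase (from banks) €73 billion: reserves +€73B, deposits 0.
Currency deposit €65 billion: reserves +€65B, deposits +€65B.
Asset purchase (from non-banks) €411 billion: reserves +€411B, deposits +€411B.
Totals: Δreserves = +€448B, Δdeposits = +€476B.
Δrequired reserves = 10% × +€476B = +€47.6B.
Δexcess reserves = Δreserves − Δrequired = +€448B − (+€47.6B) = +€400.4 billion.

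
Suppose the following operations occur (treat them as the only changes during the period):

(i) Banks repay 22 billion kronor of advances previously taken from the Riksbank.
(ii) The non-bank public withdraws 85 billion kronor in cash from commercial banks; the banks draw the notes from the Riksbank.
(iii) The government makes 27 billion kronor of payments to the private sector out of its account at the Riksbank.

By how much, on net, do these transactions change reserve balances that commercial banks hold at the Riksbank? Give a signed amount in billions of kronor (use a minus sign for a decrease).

-80 billion

Discount-window repayment 22 billion kronor: repayment is debited from reserves → −22B.
Currency withdrawal 85 billion kronor: banks swap reserves for currency → −85B.
Government spending 27 billion kronor: government payments flow into bank reserve accounts → +27B.
Net: −22 − 85 + 27 = -80 billion.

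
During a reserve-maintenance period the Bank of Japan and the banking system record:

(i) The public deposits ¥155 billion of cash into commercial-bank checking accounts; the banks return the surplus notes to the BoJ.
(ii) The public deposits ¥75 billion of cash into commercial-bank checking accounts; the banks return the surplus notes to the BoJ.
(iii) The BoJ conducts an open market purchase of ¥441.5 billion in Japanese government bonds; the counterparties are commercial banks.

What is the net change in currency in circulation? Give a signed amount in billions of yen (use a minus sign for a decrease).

Currency deposit ¥155 billion: notes return to the central bank → −¥155B.
Currency deposit ¥75 billion: notes return to the central bank → −¥75B.
OMO purchase (from banks) ¥441.5 billion: no currency enters or leaves circulation → 0.
Net: −155 − 75 + 0 = -¥230 billion.

-¥230 billion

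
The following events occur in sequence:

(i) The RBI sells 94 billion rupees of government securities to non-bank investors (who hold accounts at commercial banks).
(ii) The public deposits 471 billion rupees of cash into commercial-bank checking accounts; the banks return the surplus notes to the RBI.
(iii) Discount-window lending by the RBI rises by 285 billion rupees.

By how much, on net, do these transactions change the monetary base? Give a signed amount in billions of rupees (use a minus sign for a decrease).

+191 billion

Asset sale (to non-banks) 94 billion rupees: RBI balance sheet contracts → −94B.
Currency deposit 471 billion rupees: just a shift between currency and reserves — both are base money → 0.
Discount-window loan 285 billion rupees: RBI balance sheet expands → +285B.
Net: −94 + 0 + 285 = +191 billion.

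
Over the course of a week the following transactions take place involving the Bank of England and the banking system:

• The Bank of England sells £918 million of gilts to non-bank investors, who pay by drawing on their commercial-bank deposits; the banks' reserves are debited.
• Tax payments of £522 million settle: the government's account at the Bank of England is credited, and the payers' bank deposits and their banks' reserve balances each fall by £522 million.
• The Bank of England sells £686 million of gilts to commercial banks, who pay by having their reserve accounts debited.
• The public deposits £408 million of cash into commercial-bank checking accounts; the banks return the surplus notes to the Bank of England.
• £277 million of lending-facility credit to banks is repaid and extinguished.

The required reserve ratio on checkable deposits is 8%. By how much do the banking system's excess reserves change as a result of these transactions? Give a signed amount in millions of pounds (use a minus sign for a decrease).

-£1912.44 million

Asset sale (to non-banks) £918 million: reserves −£918M, deposits −£918M.
Government account inflow £522 million: reserves −£522M, deposits −£522M.
OMO sale (to banks) £686 million: reserves −£686M, deposits 0.
Currency deposit £408 million: reserves +£408M, deposits +£408M.
Discount-window repayment £277 million: reserves −£277M, deposits 0.
Totals: Δreserves = −£1995M, Δdeposits = −£1032M.
Δrequired reserves = 8% × −£1032M = −£82.56M.
Δexcess reserves = Δreserves − Δrequired = −£1995M − (−£82.56M) = -£1912.44 million.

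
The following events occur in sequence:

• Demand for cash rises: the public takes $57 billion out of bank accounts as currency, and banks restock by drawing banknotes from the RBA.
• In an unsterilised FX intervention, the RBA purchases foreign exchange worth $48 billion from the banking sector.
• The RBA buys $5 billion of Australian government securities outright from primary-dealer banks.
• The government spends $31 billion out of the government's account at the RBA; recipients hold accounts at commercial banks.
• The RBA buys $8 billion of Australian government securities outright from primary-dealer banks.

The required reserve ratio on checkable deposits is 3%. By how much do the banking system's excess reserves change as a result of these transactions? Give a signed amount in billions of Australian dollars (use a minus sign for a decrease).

+$35.78 billion

Currency withdrawal $57 billion: reserves −$57B, deposits −$57B.
FX purchase $48 billion: reserves +$48B, deposits 0.
OMO purchase (from banks) $5 billion: reserves +$5B, deposits 0.
Government spending $31 billion: reserves +$31B, deposits +$31B.
OMO purchase (from banks) $8 billion: reserves +$8B, deposits 0.
Totals: Δreserves = +$35B, Δdeposits = −$26B.
Δrequired reserves = 3% × −$26B = −$0.78B.
Δexcess reserves = Δreserves − Δrequired = +$35B − (−$0.78B) = +$35.78 billion.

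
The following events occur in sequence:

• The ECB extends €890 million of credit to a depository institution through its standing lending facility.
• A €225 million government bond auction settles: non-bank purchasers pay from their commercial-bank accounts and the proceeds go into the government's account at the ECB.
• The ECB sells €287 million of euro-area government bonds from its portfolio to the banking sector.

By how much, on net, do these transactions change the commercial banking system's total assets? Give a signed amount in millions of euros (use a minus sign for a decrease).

+€665 million

Discount-window loan €890 million: bank balance sheets expand → +€890M.
Government account inflow €225 million: bank balance sheets shrink → −€225M.
OMO sale (to banks) €287 million: just an asset swap on bank balance sheets → 0.
Net: 890 − 225 + 0 = +€665 million.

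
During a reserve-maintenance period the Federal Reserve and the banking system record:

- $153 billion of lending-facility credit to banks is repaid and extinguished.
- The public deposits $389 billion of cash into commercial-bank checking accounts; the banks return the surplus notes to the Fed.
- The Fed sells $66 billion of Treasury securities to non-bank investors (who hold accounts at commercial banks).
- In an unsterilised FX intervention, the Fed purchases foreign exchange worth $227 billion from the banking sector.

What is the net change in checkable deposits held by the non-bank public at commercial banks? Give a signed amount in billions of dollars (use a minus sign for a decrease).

+$323 billion

Discount-window repayment $153 billion: the counterparty is a bank, so public deposits are unchanged → 0.
Currency deposit $389 billion: non-bank counterparties' bank balances rise → +$389B.
Asset sale (to non-banks) $66 billion: non-bank counterparties' bank balances fall → −$66B.
FX purchase $227 billion: the counterparty is a bank, so public deposits are unchanged → 0.
Net: 0 + 389 − 66 + 0 = +$323 billion.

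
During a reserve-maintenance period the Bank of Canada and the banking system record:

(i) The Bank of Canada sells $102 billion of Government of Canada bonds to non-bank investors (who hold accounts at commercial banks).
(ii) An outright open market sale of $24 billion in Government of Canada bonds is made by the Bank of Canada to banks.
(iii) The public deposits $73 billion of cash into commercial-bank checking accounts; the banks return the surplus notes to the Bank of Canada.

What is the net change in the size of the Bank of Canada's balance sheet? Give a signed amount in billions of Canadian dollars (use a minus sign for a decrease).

Bank of Canada balance sheet:
  Assets:      Securities −$126B
  Liabilities: Bank reserves −$53B, Currency in circulation −$73B
Change in total Bank of Canada assets = -$126 billion.

-$126 billion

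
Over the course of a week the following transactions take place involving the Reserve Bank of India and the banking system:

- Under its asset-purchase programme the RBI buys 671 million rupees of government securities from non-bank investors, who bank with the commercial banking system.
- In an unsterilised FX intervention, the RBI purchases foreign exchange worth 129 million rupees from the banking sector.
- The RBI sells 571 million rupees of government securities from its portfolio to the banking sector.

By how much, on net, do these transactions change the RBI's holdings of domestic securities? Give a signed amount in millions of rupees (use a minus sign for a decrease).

+100 million

RBI balance sheet:
  Assets:      Securities +100M, Foreign assets +129M
  Liabilities: Bank reserves +229M
Commercial banking system:
  Assets:      Reserves at CB +229M, Securities +571M, Foreign assets −129M
  Liabilities: Checkable deposits +671M
So the change in the RBI's holdings of domestic securities is +100 million.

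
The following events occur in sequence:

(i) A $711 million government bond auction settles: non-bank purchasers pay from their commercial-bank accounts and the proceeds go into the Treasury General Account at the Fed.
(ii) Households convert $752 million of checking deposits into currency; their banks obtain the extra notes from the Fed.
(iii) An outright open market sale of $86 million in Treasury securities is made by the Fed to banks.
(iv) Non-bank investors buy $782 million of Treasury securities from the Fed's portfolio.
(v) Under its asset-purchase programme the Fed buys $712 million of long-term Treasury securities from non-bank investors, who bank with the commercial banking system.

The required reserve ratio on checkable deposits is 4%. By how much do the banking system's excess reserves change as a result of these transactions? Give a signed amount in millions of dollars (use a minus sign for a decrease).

-$1557.68 million

Government account inflow $711 million: reserves −$711M, deposits −$711M.
Currency withdrawal $752 million: reserves −$752M, deposits −$752M.
OMO sale (to banks) $86 million: reserves −$86M, deposits 0.
Asset sale (to non-banks) $782 million: reserves −$782M, deposits −$782M.
Asset purchase (from non-banks) $712 million: reserves +$712M, deposits +$712M.
Totals: Δreserves = −$1619M, Δdeposits = −$1533M.
Δrequired reserves = 4% × −$1533M = −$61.32M.
Δexcess reserves = Δreserves − Δrequired = −$1619M − (−$61.32M) = -$1557.68 million.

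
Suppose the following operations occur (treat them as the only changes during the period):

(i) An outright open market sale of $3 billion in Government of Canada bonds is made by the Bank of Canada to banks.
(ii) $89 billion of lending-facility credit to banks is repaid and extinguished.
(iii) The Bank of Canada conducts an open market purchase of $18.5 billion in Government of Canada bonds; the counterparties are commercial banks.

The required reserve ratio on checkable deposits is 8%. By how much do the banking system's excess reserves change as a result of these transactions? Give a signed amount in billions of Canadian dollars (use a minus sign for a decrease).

OMO sale (to banks) $3 billion: reserves −$3B, deposits 0.
Discount-window repayment $89 billion: reserves −$89B, deposits 0.
OMO purchase (from banks) $18.5 billion: reserves +$18.5B, deposits 0.
Totals: Δreserves = −$73.5B, Δdeposits = 0.
Δrequired reserves = 8% × 0 = 0.
Δexcess reserves = Δreserves − Δrequired = −$73.5B − (0) = -$73.5 billion.

-$73.5 billion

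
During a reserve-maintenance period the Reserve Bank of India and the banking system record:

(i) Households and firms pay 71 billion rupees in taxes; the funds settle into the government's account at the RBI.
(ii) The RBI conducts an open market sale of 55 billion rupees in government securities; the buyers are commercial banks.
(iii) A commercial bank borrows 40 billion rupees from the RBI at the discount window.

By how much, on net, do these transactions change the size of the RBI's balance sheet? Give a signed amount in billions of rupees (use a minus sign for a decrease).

-15 billion

Government account inflow 71 billion rupees: only the composition of liabilities changes → 0.
OMO sale (to banks) 55 billion rupees: an RBI asset is shed → −55B.
Discount-window loan 40 billion rupees: an RBI asset is acquired → +40B.
Net: 0 − 55 + 40 = -15 billion.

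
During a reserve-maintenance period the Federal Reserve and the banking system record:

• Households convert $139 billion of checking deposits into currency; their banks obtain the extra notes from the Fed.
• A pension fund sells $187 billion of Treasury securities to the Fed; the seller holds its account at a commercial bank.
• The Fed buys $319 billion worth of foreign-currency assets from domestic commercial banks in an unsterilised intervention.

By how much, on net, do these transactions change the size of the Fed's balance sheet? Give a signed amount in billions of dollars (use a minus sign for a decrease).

Fed balance sheet:
  Assets:      Securities +$187B, Foreign assets +$319B
  Liabilities: Bank reserves +$367B, Currency in circulation +$139B
Change in total Fed assets = +$506 billion.

+$506 billion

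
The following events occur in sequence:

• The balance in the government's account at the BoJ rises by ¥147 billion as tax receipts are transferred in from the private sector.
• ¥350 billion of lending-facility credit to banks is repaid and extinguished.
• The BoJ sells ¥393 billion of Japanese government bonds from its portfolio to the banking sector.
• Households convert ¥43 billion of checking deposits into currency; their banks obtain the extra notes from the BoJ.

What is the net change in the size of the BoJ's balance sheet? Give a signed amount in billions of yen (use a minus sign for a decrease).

-¥743 billion

Government account inflow ¥147 billion: only the composition of liabilities changes → 0.
Discount-window repayment ¥350 billion: a BoJ asset is shed → −¥350B.
OMO sale (to banks) ¥393 billion: a BoJ asset is shed → −¥393B.
Currency withdrawal ¥43 billion: only the composition of liabilities changes → 0.
Net: 0 − 350 − 393 + 0 = -¥743 billion.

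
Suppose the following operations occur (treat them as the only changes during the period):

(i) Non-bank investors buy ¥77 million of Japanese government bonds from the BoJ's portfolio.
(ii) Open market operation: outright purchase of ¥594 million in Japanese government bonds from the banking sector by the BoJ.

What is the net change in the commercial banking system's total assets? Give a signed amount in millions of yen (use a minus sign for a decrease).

Asset sale (to non-banks) ¥77 million: bank balance sheets shrink → −¥77M.
OMO purchase (from banks) ¥594 million: just an asset swap on bank balance sheets → 0.
Net: −77 + 0 = -¥77 million.

-¥77 million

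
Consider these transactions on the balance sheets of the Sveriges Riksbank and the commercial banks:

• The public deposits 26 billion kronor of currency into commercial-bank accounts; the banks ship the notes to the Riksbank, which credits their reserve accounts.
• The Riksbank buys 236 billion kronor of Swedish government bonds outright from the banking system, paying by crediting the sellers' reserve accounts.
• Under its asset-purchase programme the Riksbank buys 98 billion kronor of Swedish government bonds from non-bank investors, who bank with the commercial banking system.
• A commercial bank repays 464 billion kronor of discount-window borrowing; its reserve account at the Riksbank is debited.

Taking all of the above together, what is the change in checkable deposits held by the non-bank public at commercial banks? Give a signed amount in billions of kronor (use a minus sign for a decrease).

Riksbank balance sheet:
  Assets:      Securities +334B, Loans to banks −464B
  Liabilities: Bank reserves −104B, Currency in circulation −26B
Commercial banking system:
  Assets:      Reserves at CB −104B, Securities −236B
  Liabilities: Checkable deposits +124B, Borrowings from CB −464B
So the change in checkable deposits held by the non-bank public at commercial banks is +124 billion.

+124 billion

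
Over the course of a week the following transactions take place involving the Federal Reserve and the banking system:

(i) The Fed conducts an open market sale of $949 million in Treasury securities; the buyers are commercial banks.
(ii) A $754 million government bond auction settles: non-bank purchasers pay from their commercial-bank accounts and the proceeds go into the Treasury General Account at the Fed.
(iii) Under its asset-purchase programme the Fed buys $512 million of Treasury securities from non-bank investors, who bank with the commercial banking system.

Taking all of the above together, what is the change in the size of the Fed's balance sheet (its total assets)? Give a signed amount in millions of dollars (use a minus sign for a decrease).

Fed balance sheet:
  Assets:      Securities −$437M
  Liabilities: Bank reserves −$1191M, Government deposits +$754M
Change in total Fed assets = -$437 million.

-$437 million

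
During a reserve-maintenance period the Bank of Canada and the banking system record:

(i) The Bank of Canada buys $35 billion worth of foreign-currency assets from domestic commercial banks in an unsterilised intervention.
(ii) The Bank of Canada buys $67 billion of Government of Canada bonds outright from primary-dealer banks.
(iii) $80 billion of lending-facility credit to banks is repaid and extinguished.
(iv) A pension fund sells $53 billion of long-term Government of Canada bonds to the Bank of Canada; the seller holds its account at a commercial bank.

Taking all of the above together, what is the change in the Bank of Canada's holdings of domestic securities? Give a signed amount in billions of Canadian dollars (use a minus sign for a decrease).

+$120 billion

Bank of Canada balance sheet:
  Assets:      Securities +$120B, Loans to banks −$80B, Foreign assets +$35B
  Liabilities: Bank reserves +$75B
So the change in the Bank of Canada's holdings of domestic securities is +$120 billion.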